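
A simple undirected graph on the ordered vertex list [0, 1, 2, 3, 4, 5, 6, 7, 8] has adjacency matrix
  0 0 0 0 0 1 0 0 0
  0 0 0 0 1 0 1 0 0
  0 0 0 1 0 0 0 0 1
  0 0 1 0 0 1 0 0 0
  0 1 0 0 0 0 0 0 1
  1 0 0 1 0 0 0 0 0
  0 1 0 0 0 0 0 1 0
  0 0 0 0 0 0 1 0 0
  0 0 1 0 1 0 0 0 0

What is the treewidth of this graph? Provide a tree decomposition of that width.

Treewidth 1.
Bags: B1 = {6, 7}  B2 = {1, 6}  B3 = {1, 4}  B4 = {4, 8}  B5 = {2, 8}  B6 = {2, 3}  B7 = {3, 5}  B8 = {0, 5}
Tree: B1–B2, B2–B3, B3–B4, B4–B5, B5–B6, B6–B7, B7–B8

Each bag holds 2 vertices, so the decomposition has width 1, which upper-bounds the treewidth. Any graph with an edge has treewidth ≥ 1, and G has the edge 7–6. Hence tw(G) = 1 exactly.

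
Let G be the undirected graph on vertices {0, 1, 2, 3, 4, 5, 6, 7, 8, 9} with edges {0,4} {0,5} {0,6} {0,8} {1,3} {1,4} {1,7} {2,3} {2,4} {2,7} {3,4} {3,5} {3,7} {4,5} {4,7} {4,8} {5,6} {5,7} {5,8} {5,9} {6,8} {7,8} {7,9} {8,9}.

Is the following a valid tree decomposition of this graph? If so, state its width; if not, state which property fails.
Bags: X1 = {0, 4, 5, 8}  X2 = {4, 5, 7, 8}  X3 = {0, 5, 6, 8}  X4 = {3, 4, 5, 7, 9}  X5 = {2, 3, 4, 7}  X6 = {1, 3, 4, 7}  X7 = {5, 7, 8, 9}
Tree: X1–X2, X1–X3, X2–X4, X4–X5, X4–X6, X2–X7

A tree decomposition must satisfy three properties: every vertex lies in some bag; for every edge, both endpoints lie together in some bag; and for every vertex, the bags containing it form a connected subtree. Here bags containing vertex 9 are not connected in the tree, so the decomposition is invalid.

No — bags containing vertex 9 are not connected in the tree.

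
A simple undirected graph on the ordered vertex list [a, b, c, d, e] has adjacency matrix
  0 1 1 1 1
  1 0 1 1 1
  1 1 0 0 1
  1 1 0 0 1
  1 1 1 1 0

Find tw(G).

3

A width-3 tree decomposition is:
Bags: B1 = {a, b, d, e}  B2 = {a, b, c, e}
Tree: B1–B2
Each bag holds 4 vertices, so the decomposition has width 3, which upper-bounds the treewidth. Conversely, {a, b, d, e} is a clique of size 4, and the vertices of any clique must share a bag in every tree decomposition; so some bag has ≥ 4 vertices and tw(G) ≥ 3. Therefore the treewidth is 3.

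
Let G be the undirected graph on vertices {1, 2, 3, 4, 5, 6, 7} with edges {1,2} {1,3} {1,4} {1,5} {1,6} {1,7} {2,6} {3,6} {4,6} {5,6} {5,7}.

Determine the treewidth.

A width-2 tree decomposition is:
Bags: B1 = {1, 4, 6}  B2 = {1, 5, 6}  B3 = {1, 5, 7}  B4 = {1, 2, 6}  B5 = {1, 3, 6}
Tree: B1–B2, B2–B3, B1–B4, B2–B5
The largest bag has 3 vertices, giving width 2; this decomposition certifies tw(G) ≤ 2. On the other hand G contains the 3-clique {1, 2, 6}. A clique must lie in a single bag of any decomposition, so no decomposition can have width below 2. The upper and lower bounds meet at 2, so that is the treewidth.

2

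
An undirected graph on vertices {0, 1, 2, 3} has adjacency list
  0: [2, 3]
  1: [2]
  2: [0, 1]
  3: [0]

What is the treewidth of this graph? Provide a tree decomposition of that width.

Each bag holds 2 vertices, so the decomposition has width 1, which upper-bounds the treewidth. Any graph with an edge has treewidth ≥ 1, and G has the edge 1–2. Hence tw(G) = 1 exactly.

Treewidth 1.
One optimal decomposition is:
Bags: B1 = {1, 2}  B2 = {0, 2}  B3 = {0, 3}
Tree: B1–B2, B2–B3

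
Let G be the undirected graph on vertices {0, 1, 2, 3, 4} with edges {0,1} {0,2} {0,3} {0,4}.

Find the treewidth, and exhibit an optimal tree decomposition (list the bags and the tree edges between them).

Treewidth 1.
One such decomposition:
Bags: B1 = {0, 4}  B2 = {0, 1}  B3 = {0, 3}  B4 = {0, 2}
Tree: B1–B2, B2–B3, B1–B4

Every bag has size at most 2, so the width is 2 − 1 = 1 and tw(G) ≤ 1. G has an edge, so its treewidth is at least 1. The upper and lower bounds meet at 1, so that is the treewidth.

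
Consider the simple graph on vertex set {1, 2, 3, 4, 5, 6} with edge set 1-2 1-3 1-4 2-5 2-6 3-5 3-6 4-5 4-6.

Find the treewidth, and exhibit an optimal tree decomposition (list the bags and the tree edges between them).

Each bag holds 4 vertices, so the decomposition has width 3, which upper-bounds the treewidth. For the lower bound: the 4 vertex sets {3,6}, {4,5}, {1}, {2} are disjoint, each induces a connected subgraph, and every pair is joined by at least one edge of G. Contracting each set to a single vertex therefore yields K_{4} as a minor, and since treewidth is minor-monotone, tw(G) ≥ tw(K_{4}) = 3. Therefore the treewidth is 3.

Treewidth 3.
One optimal decomposition is:
Bags: B1 = {1, 3, 5, 6}  B2 = {1, 4, 5, 6}  B3 = {1, 2, 5, 6}
Tree: B1–B2, B2–B3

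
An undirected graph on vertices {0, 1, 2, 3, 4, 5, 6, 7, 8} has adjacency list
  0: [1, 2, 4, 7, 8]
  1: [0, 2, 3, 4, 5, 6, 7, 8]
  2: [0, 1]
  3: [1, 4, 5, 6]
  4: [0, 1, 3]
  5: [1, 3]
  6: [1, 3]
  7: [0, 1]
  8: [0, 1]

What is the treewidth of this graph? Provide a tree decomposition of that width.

Each bag holds 3 vertices, so the decomposition has width 2, which upper-bounds the treewidth. Conversely, {0, 1, 8} is a clique of size 3, and the vertices of any clique must share a bag in every tree decomposition; so some bag has ≥ 3 vertices and tw(G) ≥ 2. Hence tw(G) = 2 exactly.

Treewidth 2.
Bags: B1 = {0, 1, 8}  B2 = {0, 1, 4}  B3 = {1, 3, 4}  B4 = {1, 3, 6}  B5 = {1, 3, 5}  B6 = {0, 1, 2}  B7 = {0, 1, 7}
Tree: B1–B2, B2–B3, B3–B4, B4–B5, B1–B6, B2–B7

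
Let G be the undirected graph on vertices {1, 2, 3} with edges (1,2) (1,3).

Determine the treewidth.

A width-1 tree decomposition is:
Bags: B1 = {1, 2}  B2 = {1, 3}
Tree: B1–B2
The largest bag has 2 vertices, giving width 1; this decomposition certifies tw(G) ≤ 1. Since G has at least one edge (e.g. 2–1), it is not an edgeless graph, so tw(G) ≥ 1. Therefore the treewidth is 1.

1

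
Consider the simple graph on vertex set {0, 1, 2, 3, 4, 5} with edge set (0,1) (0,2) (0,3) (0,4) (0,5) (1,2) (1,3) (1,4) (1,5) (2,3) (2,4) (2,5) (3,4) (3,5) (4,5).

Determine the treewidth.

A width-5 tree decomposition is:
Bags: B1 = {0, 1, 2, 3, 4, 5}
Tree: (single bag)
A single bag containing all 6 vertices is trivially a valid decomposition of width 5. Conversely, {0, 1, 2, 3, 4, 5} is a clique of size 6, and the vertices of any clique must share a bag in every tree decomposition; so some bag has ≥ 6 vertices and tw(G) ≥ 5. The upper and lower bounds meet at 5, so that is the treewidth.

5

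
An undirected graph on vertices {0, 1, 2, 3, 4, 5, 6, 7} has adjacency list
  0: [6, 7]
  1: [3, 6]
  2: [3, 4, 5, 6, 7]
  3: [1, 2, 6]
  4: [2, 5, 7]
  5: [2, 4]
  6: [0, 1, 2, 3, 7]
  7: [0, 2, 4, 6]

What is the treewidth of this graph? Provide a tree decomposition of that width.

Treewidth 2.
Bags: B1 = {2, 3, 6}  B2 = {2, 6, 7}  B3 = {0, 6, 7}  B4 = {2, 4, 7}  B5 = {1, 3, 6}  B6 = {2, 4, 5}
Tree: B1–B2, B2–B3, B2–B4, B1–B5, B4–B6

Every bag has size at most 3, so the width is 3 − 1 = 2 and tw(G) ≤ 2. On the other hand G contains the 3-clique {0, 6, 7}. A clique must lie in a single bag of any decomposition, so no decomposition can have width below 2. Hence tw(G) = 2 exactly.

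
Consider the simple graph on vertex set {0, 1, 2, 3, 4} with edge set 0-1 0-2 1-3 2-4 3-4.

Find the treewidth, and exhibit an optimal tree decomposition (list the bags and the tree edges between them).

Every bag has size at most 3, so the width is 3 − 1 = 2 and tw(G) ≤ 2. Since 0–2–4–3–1–0 is a cycle in G, G is not acyclic. Forests are exactly the graphs of treewidth ≤ 1, so tw(G) ≥ 2. The upper and lower bounds meet at 2, so that is the treewidth.

Treewidth 2.
Bags: B1 = {0, 2, 4}  B2 = {0, 3, 4}  B3 = {0, 1, 3}
Tree: B1–B2, B2–B3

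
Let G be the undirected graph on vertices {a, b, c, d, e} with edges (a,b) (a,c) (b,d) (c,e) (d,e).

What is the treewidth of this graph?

2

A width-2 tree decomposition is:
Bags: B1 = {a, c, e}  B2 = {a, d, e}  B3 = {a, b, d}
Tree: B1–B2, B2–B3
Each bag holds 3 vertices, so the decomposition has width 2, which upper-bounds the treewidth. The edges a–c–e–d–b–a form a cycle, so G is not a tree and its treewidth is at least 2. The upper and lower bounds meet at 2, so that is the treewidth.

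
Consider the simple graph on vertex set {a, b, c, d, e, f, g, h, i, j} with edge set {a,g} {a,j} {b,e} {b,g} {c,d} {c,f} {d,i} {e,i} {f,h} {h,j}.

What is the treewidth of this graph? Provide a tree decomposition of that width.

Treewidth 2.
One such decomposition:
Bags: B1 = {f, h, j}  B2 = {a, f, j}  B3 = {a, f, g}  B4 = {b, f, g}  B5 = {b, e, f}  B6 = {e, f, i}  B7 = {d, f, i}  B8 = {c, d, f}
Tree: B1–B2, B2–B3, B3–B4, B4–B5, B5–B6, B6–B7, B7–B8

Each bag holds 3 vertices, so the decomposition has width 2, which upper-bounds the treewidth. The edges f–h–j–a–g–b–e–i–d–c–f form a cycle, so G is not a tree and its treewidth is at least 2. Combining the bounds, tw(G) = 2.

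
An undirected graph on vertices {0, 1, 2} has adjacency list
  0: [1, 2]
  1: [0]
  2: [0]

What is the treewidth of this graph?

1

A width-1 tree decomposition is:
Bags: B1 = {0, 2}  B2 = {0, 1}
Tree: B1–B2
Every bag has size at most 2, so the width is 2 − 1 = 1 and tw(G) ≤ 1. Any graph with an edge has treewidth ≥ 1, and G has the edge 0–2. Combining the bounds, tw(G) = 1.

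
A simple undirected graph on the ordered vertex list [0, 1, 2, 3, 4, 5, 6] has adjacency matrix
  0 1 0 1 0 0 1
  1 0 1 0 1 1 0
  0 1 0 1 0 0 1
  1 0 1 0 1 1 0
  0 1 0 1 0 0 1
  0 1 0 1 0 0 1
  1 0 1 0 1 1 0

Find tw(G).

3

A width-3 tree decomposition is:
Bags: B1 = {1, 3, 5, 6}  B2 = {1, 2, 3, 6}  B3 = {1, 3, 4, 6}  B4 = {0, 1, 3, 6}
Tree: B1–B2, B2–B3, B3–B4
Each bag holds 4 vertices, so the decomposition has width 3, which upper-bounds the treewidth. For the lower bound: the 4 vertex sets {1,5}, {2,3}, {6}, {4} are disjoint, each induces a connected subgraph, and every pair is joined by at least one edge of G. Contracting each set to a single vertex therefore yields K_{4} as a minor, and since treewidth is minor-monotone, tw(G) ≥ tw(K_{4}) = 3. Therefore the treewidth is 3.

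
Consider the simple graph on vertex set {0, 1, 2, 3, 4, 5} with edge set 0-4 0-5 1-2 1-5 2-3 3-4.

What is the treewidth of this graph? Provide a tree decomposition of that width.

Each bag holds 3 vertices, so the decomposition has width 2, which upper-bounds the treewidth. For the lower bound, G contains the cycle 5–0–4–3–2–1–5, so G is not a forest; only forests have treewidth ≤ 1, hence tw(G) ≥ 2. The upper and lower bounds meet at 2, so that is the treewidth.

Treewidth 2.
One such decomposition:
Bags: B1 = {0, 4, 5}  B2 = {3, 4, 5}  B3 = {2, 3, 5}  B4 = {1, 2, 5}
Tree: B1–B2, B2–B3, B3–B4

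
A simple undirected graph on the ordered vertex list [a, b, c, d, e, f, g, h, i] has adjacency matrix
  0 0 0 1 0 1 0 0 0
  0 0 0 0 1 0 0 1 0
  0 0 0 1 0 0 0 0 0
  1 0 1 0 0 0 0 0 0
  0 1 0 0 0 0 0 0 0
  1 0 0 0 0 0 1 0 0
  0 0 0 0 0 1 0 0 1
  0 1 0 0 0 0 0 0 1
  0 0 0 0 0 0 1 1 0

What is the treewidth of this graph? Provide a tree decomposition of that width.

Treewidth 1.
One such decomposition:
Bags: B1 = {c, d}  B2 = {a, d}  B3 = {a, f}  B4 = {f, g}  B5 = {g, i}  B6 = {h, i}  B7 = {b, h}  B8 = {b, e}
Tree: B1–B2, B2–B3, B3–B4, B4–B5, B5–B6, B6–B7, B7–B8

The largest bag has 2 vertices, giving width 1; this decomposition certifies tw(G) ≤ 1. Any graph with an edge has treewidth ≥ 1, and G has the edge c–d. Therefore the treewidth is 1.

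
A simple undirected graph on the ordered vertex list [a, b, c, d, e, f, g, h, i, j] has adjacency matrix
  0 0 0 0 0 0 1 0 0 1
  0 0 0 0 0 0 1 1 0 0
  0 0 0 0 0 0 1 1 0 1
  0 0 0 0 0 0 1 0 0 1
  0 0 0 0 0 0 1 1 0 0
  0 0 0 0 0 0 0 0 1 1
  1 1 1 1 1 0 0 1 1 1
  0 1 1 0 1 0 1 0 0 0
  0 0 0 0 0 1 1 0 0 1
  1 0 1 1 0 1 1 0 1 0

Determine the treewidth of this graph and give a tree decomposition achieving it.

The largest bag has 3 vertices, giving width 2; this decomposition certifies tw(G) ≤ 2. For the lower bound, the 3 vertices {d, g, j} are pairwise adjacent, and any tree decomposition puts a clique entirely inside one bag — forcing width ≥ 2. The upper and lower bounds meet at 2, so that is the treewidth.

Treewidth 2.
One such decomposition:
Bags: B1 = {c, g, j}  B2 = {g, i, j}  B3 = {d, g, j}  B4 = {a, g, j}  B5 = {c, g, h}  B6 = {b, g, h}  B7 = {e, g, h}  B8 = {f, i, j}
Tree: B1–B2, B2–B3, B3–B4, B1–B5, B5–B6, B5–B7, B2–B8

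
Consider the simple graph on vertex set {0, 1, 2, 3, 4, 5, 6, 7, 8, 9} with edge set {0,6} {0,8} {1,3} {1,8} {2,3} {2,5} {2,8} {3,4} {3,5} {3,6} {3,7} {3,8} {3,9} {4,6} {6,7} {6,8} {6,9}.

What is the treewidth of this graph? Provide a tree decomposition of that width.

Each bag holds 3 vertices, so the decomposition has width 2, which upper-bounds the treewidth. On the other hand G contains the 3-clique {0, 6, 8}. A clique must lie in a single bag of any decomposition, so no decomposition can have width below 2. Therefore the treewidth is 2.

Treewidth 2.
One such decomposition:
Bags: B1 = {3, 6, 7}  B2 = {3, 6, 9}  B3 = {3, 6, 8}  B4 = {3, 4, 6}  B5 = {0, 6, 8}  B6 = {2, 3, 8}  B7 = {2, 3, 5}  B8 = {1, 3, 8}
Tree: B1–B2, B1–B3, B3–B4, B3–B5, B3–B6, B6–B7, B6–B8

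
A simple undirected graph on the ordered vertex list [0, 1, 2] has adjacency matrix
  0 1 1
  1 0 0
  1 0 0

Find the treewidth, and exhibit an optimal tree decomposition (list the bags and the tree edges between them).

Each bag holds 2 vertices, so the decomposition has width 1, which upper-bounds the treewidth. G has an edge, so its treewidth is at least 1. Therefore the treewidth is 1.

Treewidth 1.
One such decomposition:
Bags: B1 = {0, 1}  B2 = {0, 2}
Tree: B1–B2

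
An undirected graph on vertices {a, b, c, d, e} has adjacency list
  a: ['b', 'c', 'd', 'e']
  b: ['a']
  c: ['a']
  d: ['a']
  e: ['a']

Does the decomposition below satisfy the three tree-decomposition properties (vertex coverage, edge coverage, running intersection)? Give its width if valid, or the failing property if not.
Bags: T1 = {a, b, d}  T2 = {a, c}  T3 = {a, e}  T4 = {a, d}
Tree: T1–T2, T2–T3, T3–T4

No — bags containing vertex d are not connected in the tree.

A tree decomposition must satisfy three properties: every vertex lies in some bag; for every edge, both endpoints lie together in some bag; and for every vertex, the bags containing it form a connected subtree. Here bags containing vertex d are not connected in the tree, so the decomposition is invalid.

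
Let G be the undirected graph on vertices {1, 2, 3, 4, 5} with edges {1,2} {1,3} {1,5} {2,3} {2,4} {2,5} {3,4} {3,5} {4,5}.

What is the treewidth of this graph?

3

A width-3 tree decomposition is:
Bags: B1 = {2, 3, 4, 5}  B2 = {1, 2, 3, 5}
Tree: B1–B2
Each bag holds 4 vertices, so the decomposition has width 3, which upper-bounds the treewidth. For the lower bound, the 4 vertices {1, 2, 3, 5} are pairwise adjacent, and any tree decomposition puts a clique entirely inside one bag — forcing width ≥ 3. The upper and lower bounds meet at 3, so that is the treewidth.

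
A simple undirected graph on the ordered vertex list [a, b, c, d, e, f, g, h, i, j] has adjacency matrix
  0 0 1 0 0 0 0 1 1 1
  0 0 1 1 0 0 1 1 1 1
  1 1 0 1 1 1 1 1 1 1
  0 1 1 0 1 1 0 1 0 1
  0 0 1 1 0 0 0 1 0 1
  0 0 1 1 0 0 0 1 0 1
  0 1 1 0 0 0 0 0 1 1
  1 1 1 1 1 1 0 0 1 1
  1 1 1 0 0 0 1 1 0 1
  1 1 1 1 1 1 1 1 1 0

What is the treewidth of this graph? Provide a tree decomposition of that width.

The largest bag has 5 vertices, giving width 4; this decomposition certifies tw(G) ≤ 4. Conversely, {b, c, g, i, j} is a clique of size 5, and the vertices of any clique must share a bag in every tree decomposition; so some bag has ≥ 5 vertices and tw(G) ≥ 4. Therefore the treewidth is 4.

Treewidth 4.
One such decomposition:
Bags: B1 = {b, c, d, h, j}  B2 = {b, c, h, i, j}  B3 = {c, d, f, h, j}  B4 = {b, c, g, i, j}  B5 = {a, c, h, i, j}  B6 = {c, d, e, h, j}
Tree: B1–B2, B1–B3, B2–B4, B2–B5, B3–B6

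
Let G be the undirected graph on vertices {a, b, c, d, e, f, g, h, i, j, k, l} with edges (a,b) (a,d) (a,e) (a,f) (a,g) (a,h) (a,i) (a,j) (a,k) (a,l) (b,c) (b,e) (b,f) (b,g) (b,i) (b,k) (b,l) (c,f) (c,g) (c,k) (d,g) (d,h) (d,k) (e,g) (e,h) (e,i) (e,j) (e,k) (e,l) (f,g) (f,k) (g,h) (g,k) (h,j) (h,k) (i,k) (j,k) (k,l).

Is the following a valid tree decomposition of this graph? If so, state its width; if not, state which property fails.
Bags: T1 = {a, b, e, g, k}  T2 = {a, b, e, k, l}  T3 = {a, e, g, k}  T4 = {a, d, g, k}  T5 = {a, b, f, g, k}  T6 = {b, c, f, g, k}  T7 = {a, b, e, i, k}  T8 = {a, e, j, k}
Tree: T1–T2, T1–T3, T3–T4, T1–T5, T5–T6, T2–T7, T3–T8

A tree decomposition must satisfy three properties: every vertex lies in some bag; for every edge, both endpoints lie together in some bag; and for every vertex, the bags containing it form a connected subtree. Here vertex h appears in no bag, so the decomposition is invalid.

No — vertex h appears in no bag.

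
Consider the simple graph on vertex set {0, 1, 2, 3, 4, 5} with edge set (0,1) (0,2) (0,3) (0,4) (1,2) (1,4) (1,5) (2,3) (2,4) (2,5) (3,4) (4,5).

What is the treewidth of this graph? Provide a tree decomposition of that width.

The largest bag has 4 vertices, giving width 3; this decomposition certifies tw(G) ≤ 3. Conversely, {0, 1, 2, 4} is a clique of size 4, and the vertices of any clique must share a bag in every tree decomposition; so some bag has ≥ 4 vertices and tw(G) ≥ 3. Therefore the treewidth is 3.

Treewidth 3.
Bags: B1 = {0, 2, 3, 4}  B2 = {0, 1, 2, 4}  B3 = {1, 2, 4, 5}
Tree: B1–B2, B2–B3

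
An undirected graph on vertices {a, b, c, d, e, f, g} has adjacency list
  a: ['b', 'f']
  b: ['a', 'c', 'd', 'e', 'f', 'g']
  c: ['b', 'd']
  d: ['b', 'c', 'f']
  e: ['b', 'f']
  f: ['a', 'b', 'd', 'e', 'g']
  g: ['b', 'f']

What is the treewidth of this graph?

A width-2 tree decomposition is:
Bags: B1 = {b, d, f}  B2 = {b, f, g}  B3 = {a, b, f}  B4 = {b, c, d}  B5 = {b, e, f}
Tree: B1–B2, B1–B3, B1–B4, B1–B5
The largest bag has 3 vertices, giving width 2; this decomposition certifies tw(G) ≤ 2. For the lower bound, the 3 vertices {b, c, d} are pairwise adjacent, and any tree decomposition puts a clique entirely inside one bag — forcing width ≥ 2. Hence tw(G) = 2 exactly.

2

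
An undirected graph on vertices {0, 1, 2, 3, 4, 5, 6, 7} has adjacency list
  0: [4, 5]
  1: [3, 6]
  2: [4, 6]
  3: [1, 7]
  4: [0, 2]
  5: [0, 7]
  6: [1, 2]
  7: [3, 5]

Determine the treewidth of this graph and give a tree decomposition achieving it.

The largest bag has 3 vertices, giving width 2; this decomposition certifies tw(G) ≤ 2. Since 5–7–3–1–6–2–4–0–5 is a cycle in G, G is not acyclic. Forests are exactly the graphs of treewidth ≤ 1, so tw(G) ≥ 2. Hence tw(G) = 2 exactly.

Treewidth 2.
One such decomposition:
Bags: B1 = {3, 5, 7}  B2 = {1, 3, 5}  B3 = {1, 5, 6}  B4 = {2, 5, 6}  B5 = {2, 4, 5}  B6 = {0, 4, 5}
Tree: B1–B2, B2–B3, B3–B4, B4–B5, B5–B6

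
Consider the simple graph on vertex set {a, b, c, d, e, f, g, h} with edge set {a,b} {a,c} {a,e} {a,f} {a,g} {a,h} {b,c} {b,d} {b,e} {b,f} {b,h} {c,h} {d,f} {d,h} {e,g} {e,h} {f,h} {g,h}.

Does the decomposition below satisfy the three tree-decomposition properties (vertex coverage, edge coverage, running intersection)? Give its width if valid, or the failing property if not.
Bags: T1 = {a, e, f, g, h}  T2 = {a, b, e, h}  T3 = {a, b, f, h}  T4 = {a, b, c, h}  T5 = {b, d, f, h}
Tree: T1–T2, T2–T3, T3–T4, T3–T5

A tree decomposition must satisfy three properties: every vertex lies in some bag; for every edge, both endpoints lie together in some bag; and for every vertex, the bags containing it form a connected subtree. Here bags containing vertex f are not connected in the tree, so the decomposition is invalid.

No — bags containing vertex f are not connected in the tree.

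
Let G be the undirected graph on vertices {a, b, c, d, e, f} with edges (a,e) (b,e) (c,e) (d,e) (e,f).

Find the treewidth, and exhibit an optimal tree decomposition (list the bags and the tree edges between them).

Every bag has size at most 2, so the width is 2 − 1 = 1 and tw(G) ≤ 1. Any graph with an edge has treewidth ≥ 1, and G has the edge f–e. Therefore the treewidth is 1.

Treewidth 1.
One optimal decomposition is:
Bags: B1 = {e, f}  B2 = {a, e}  B3 = {c, e}  B4 = {d, e}  B5 = {b, e}
Tree: B1–B2, B1–B3, B3–B4, B4–B5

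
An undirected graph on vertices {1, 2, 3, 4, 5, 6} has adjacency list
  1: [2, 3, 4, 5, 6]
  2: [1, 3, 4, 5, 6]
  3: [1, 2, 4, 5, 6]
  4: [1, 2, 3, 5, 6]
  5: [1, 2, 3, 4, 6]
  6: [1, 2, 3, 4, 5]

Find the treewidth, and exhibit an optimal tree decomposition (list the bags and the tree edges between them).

A single bag containing all 6 vertices is trivially a valid decomposition of width 5. For the lower bound, the 6 vertices {1, 2, 3, 4, 5, 6} are pairwise adjacent, and any tree decomposition puts a clique entirely inside one bag — forcing width ≥ 5. Combining the bounds, tw(G) = 5.

Treewidth 5.
One such decomposition:
Bags: B1 = {1, 2, 3, 4, 5, 6}
Tree: (single bag)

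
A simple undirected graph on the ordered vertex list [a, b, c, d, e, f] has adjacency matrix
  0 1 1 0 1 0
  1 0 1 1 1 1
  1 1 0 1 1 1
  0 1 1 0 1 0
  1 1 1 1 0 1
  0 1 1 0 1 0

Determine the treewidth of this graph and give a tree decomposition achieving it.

Treewidth 3.
One optimal decomposition is:
Bags: B1 = {a, b, c, e}  B2 = {b, c, d, e}  B3 = {b, c, e, f}
Tree: B1–B2, B1–B3

The largest bag has 4 vertices, giving width 3; this decomposition certifies tw(G) ≤ 3. For the lower bound, the 4 vertices {b, c, d, e} are pairwise adjacent, and any tree decomposition puts a clique entirely inside one bag — forcing width ≥ 3. Therefore the treewidth is 3.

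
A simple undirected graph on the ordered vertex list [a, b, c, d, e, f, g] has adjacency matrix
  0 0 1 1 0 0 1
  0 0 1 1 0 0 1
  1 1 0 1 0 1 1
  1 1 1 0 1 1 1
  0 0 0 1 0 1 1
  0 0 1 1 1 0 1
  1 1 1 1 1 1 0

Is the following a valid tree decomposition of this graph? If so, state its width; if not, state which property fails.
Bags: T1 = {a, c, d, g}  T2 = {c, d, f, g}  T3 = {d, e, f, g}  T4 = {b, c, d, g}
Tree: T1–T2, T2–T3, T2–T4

Every vertex of G appears in some bag (union = {a, b, c, d, e, f, g}); every edge is covered by a bag; and for each vertex v the set of bags containing v is connected in the bag tree. The decomposition is therefore valid. The largest bag has 4 vertices, so the width is 3.

Yes; width 3.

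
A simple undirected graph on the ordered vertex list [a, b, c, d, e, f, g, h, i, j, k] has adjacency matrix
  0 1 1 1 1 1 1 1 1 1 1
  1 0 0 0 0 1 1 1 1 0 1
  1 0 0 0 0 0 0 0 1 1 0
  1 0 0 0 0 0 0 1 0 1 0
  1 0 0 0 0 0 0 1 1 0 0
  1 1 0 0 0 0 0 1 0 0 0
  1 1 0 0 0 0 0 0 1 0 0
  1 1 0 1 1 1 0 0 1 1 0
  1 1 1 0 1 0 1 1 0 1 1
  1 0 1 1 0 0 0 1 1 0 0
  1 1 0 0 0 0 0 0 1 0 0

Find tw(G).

3

A width-3 tree decomposition is:
Bags: B1 = {a, b, g, i}  B2 = {a, b, h, i}  B3 = {a, h, i, j}  B4 = {a, b, i, k}  B5 = {a, b, f, h}  B6 = {a, d, h, j}  B7 = {a, e, h, i}  B8 = {a, c, i, j}
Tree: B1–B2, B2–B3, B2–B4, B2–B5, B3–B6, B3–B7, B3–B8
The largest bag has 4 vertices, giving width 3; this decomposition certifies tw(G) ≤ 3. On the other hand G contains the 4-clique {a, d, h, j}. A clique must lie in a single bag of any decomposition, so no decomposition can have width below 3. Combining the bounds, tw(G) = 3.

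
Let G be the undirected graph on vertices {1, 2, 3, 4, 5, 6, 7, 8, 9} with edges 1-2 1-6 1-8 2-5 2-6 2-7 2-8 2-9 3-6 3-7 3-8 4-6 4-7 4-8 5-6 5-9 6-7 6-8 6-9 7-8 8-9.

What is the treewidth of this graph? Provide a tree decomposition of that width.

Treewidth 3.
One optimal decomposition is:
Bags: B1 = {2, 6, 7, 8}  B2 = {2, 6, 8, 9}  B3 = {4, 6, 7, 8}  B4 = {3, 6, 7, 8}  B5 = {2, 5, 6, 9}  B6 = {1, 2, 6, 8}
Tree: B1–B2, B1–B3, B3–B4, B2–B5, B1–B6

Each bag holds 4 vertices, so the decomposition has width 3, which upper-bounds the treewidth. For the lower bound, the 4 vertices {1, 2, 6, 8} are pairwise adjacent, and any tree decomposition puts a clique entirely inside one bag — forcing width ≥ 3. Combining the bounds, tw(G) = 3.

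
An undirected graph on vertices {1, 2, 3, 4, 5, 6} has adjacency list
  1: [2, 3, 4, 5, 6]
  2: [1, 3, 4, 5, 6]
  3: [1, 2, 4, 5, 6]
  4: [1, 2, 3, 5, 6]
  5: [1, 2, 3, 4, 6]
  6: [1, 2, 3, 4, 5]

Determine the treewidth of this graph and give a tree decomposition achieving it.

Treewidth 5.
One such decomposition:
Bags: B1 = {1, 2, 3, 4, 5, 6}
Tree: (single bag)

With just one bag of size 6, the width is 6 − 1 = 5, so tw(G) ≤ 5. For the lower bound, the 6 vertices {1, 2, 3, 4, 5, 6} are pairwise adjacent, and any tree decomposition puts a clique entirely inside one bag — forcing width ≥ 5. Hence tw(G) = 5 exactly.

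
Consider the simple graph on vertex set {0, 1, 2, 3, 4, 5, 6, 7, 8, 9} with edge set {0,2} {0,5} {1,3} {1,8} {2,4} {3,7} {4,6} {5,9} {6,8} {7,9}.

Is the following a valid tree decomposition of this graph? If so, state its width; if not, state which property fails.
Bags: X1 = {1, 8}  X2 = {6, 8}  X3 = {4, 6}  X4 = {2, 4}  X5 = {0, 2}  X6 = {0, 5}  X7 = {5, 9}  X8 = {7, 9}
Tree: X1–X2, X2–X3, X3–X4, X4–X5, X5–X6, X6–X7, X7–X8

No — vertex 3 appears in no bag.

A tree decomposition must satisfy three properties: every vertex lies in some bag; for every edge, both endpoints lie together in some bag; and for every vertex, the bags containing it form a connected subtree. Here vertex 3 appears in no bag, so the decomposition is invalid.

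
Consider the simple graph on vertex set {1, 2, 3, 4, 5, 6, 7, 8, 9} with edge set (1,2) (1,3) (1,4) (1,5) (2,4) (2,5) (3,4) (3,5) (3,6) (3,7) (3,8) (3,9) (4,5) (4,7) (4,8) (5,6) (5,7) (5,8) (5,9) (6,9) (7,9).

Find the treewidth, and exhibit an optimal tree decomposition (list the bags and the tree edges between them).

The largest bag has 4 vertices, giving width 3; this decomposition certifies tw(G) ≤ 3. For the lower bound, the 4 vertices {1, 2, 4, 5} are pairwise adjacent, and any tree decomposition puts a clique entirely inside one bag — forcing width ≥ 3. The upper and lower bounds meet at 3, so that is the treewidth.

Treewidth 3.
Bags: B1 = {3, 5, 7, 9}  B2 = {3, 4, 5, 7}  B3 = {3, 5, 6, 9}  B4 = {1, 3, 4, 5}  B5 = {1, 2, 4, 5}  B6 = {3, 4, 5, 8}
Tree: B1–B2, B1–B3, B2–B4, B4–B5, B2–B6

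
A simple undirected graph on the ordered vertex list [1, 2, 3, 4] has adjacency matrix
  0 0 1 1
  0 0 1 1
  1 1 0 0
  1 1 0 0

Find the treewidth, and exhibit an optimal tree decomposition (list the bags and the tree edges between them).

Treewidth 2.
One optimal decomposition is:
Bags: B1 = {1, 3, 4}  B2 = {2, 3, 4}
Tree: B1–B2

The largest bag has 3 vertices, giving width 2; this decomposition certifies tw(G) ≤ 2. Since 3–1–4–2–3 is a cycle in G, G is not acyclic. Forests are exactly the graphs of treewidth ≤ 1, so tw(G) ≥ 2. Combining the bounds, tw(G) = 2.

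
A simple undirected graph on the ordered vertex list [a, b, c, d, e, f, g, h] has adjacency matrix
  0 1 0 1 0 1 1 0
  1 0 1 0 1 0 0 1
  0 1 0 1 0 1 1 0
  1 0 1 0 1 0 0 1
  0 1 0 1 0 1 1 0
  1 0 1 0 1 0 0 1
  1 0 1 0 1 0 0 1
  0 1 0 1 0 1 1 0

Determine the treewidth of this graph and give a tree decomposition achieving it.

Each bag holds 5 vertices, so the decomposition has width 4, which upper-bounds the treewidth. For the lower bound: the 5 vertex sets {d,h}, {a,f}, {b,e}, {g}, {c} are disjoint, each induces a connected subgraph, and every pair is joined by at least one edge of G. Contracting each set to a single vertex therefore yields K_{5} as a minor, and since treewidth is minor-monotone, tw(G) ≥ tw(K_{5}) = 4. Combining the bounds, tw(G) = 4.

Treewidth 4.
One such decomposition:
Bags: B1 = {b, d, f, g, h}  B2 = {a, b, d, f, g}  B3 = {b, d, e, f, g}  B4 = {b, c, d, f, g}
Tree: B1–B2, B2–B3, B3–B4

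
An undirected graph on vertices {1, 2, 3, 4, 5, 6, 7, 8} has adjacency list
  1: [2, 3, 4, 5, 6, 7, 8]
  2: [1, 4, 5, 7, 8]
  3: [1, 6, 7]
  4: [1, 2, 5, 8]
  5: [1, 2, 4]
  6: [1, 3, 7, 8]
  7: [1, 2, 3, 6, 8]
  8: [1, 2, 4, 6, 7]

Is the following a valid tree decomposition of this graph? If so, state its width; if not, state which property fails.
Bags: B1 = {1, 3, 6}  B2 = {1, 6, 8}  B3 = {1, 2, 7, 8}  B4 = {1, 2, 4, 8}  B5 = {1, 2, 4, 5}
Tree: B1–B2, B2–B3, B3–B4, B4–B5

A tree decomposition must satisfy three properties: every vertex lies in some bag; for every edge, both endpoints lie together in some bag; and for every vertex, the bags containing it form a connected subtree. Here edge (7,6) lies in no bag, so the decomposition is invalid.

No — edge (7,6) lies in no bag.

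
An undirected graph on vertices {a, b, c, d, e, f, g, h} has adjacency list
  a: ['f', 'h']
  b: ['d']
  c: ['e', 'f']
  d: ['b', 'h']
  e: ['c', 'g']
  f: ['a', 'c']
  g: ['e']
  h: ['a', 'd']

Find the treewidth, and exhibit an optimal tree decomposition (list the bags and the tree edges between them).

The largest bag has 2 vertices, giving width 1; this decomposition certifies tw(G) ≤ 1. G has an edge, so its treewidth is at least 1. Hence tw(G) = 1 exactly.

Treewidth 1.
One such decomposition:
Bags: B1 = {e, g}  B2 = {c, e}  B3 = {c, f}  B4 = {a, f}  B5 = {a, h}  B6 = {d, h}  B7 = {b, d}
Tree: B1–B2, B2–B3, B3–B4, B4–B5, B5–B6, B6–B7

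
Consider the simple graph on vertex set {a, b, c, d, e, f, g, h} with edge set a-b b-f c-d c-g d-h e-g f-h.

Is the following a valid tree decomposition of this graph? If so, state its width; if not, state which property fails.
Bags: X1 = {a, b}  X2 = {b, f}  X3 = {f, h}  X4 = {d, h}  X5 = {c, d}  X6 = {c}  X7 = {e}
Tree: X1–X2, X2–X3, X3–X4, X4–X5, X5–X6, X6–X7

A tree decomposition must satisfy three properties: every vertex lies in some bag; for every edge, both endpoints lie together in some bag; and for every vertex, the bags containing it form a connected subtree. Here vertex g appears in no bag, so the decomposition is invalid.

No — vertex g appears in no bag.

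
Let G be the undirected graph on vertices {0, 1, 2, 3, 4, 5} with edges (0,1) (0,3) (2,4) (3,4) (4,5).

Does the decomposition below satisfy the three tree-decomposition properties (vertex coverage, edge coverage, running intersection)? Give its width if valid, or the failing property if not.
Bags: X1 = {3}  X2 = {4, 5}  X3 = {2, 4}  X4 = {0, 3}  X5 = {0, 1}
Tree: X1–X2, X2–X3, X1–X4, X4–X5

No — edge (4,3) lies in no bag.

A tree decomposition must satisfy three properties: every vertex lies in some bag; for every edge, both endpoints lie together in some bag; and for every vertex, the bags containing it form a connected subtree. Here edge (4,3) lies in no bag, so the decomposition is invalid.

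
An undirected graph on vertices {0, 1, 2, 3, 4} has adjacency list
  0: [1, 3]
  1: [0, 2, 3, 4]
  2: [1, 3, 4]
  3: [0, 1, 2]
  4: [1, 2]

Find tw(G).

2

A width-2 tree decomposition is:
Bags: B1 = {1, 2, 3}  B2 = {1, 2, 4}  B3 = {0, 1, 3}
Tree: B1–B2, B1–B3
Each bag holds 3 vertices, so the decomposition has width 2, which upper-bounds the treewidth. Conversely, {0, 1, 3} is a clique of size 3, and the vertices of any clique must share a bag in every tree decomposition; so some bag has ≥ 3 vertices and tw(G) ≥ 2. The upper and lower bounds meet at 2, so that is the treewidth.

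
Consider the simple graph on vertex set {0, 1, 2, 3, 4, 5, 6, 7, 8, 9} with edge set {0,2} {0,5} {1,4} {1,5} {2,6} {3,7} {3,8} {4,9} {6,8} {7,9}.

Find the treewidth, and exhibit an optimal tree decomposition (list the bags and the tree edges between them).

Treewidth 2.
One such decomposition:
Bags: B1 = {1, 4, 9}  B2 = {1, 7, 9}  B3 = {1, 3, 7}  B4 = {1, 3, 8}  B5 = {1, 6, 8}  B6 = {1, 2, 6}  B7 = {0, 1, 2}  B8 = {0, 1, 5}
Tree: B1–B2, B2–B3, B3–B4, B4–B5, B5–B6, B6–B7, B7–B8

Every bag has size at most 3, so the width is 3 − 1 = 2 and tw(G) ≤ 2. Since 1–4–9–7–3–8–6–2–0–5–1 is a cycle in G, G is not acyclic. Forests are exactly the graphs of treewidth ≤ 1, so tw(G) ≥ 2. Hence tw(G) = 2 exactly.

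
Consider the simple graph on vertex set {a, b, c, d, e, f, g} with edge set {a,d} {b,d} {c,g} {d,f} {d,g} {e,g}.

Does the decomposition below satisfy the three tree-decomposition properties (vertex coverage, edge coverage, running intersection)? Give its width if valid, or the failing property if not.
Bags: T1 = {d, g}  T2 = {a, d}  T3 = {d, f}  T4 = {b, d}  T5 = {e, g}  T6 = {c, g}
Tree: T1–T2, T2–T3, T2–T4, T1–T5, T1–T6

Yes; width 1.

Checking the three conditions: (i) the bags cover all of {a, b, c, d, e, f, g}; (ii) for each edge, some bag contains both endpoints; (iii) the bags containing any fixed vertex form a subtree. All hold, so the decomposition is valid with width 2 − 1 = 1.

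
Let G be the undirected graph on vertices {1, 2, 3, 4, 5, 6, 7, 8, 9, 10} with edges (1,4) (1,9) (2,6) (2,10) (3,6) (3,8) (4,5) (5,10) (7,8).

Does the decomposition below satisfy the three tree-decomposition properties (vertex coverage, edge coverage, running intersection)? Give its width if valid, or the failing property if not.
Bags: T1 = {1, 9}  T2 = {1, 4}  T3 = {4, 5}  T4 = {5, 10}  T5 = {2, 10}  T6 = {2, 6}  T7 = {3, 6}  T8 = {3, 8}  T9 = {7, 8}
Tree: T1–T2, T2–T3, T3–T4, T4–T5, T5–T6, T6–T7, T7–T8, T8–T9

Yes; width 1.

Every vertex of G appears in some bag (union = {1, 2, 3, 4, 5, 6, 7, 8, 9, 10}); every edge is covered by a bag; and for each vertex v the set of bags containing v is connected in the bag tree. The decomposition is therefore valid. The largest bag has 2 vertices, so the width is 1.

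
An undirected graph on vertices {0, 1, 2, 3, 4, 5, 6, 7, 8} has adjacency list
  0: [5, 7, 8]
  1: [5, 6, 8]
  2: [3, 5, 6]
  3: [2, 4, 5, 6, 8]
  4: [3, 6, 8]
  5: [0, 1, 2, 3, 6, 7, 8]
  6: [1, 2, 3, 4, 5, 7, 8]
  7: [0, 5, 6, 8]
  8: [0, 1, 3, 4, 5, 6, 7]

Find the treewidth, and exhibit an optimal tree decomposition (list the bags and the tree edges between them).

Each bag holds 4 vertices, so the decomposition has width 3, which upper-bounds the treewidth. Conversely, {3, 4, 6, 8} is a clique of size 4, and the vertices of any clique must share a bag in every tree decomposition; so some bag has ≥ 4 vertices and tw(G) ≥ 3. Therefore the treewidth is 3.

Treewidth 3.
One such decomposition:
Bags: B1 = {3, 4, 6, 8}  B2 = {3, 5, 6, 8}  B3 = {5, 6, 7, 8}  B4 = {0, 5, 7, 8}  B5 = {2, 3, 5, 6}  B6 = {1, 5, 6, 8}
Tree: B1–B2, B2–B3, B3–B4, B2–B5, B3–B6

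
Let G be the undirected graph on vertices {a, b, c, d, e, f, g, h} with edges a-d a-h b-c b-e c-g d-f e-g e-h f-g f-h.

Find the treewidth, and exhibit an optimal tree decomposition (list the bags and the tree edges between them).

Treewidth 2.
One such decomposition:
Bags: B1 = {a, d, h}  B2 = {d, f, h}  B3 = {e, f, h}  B4 = {e, f, g}  B5 = {b, e, g}  B6 = {b, c, g}
Tree: B1–B2, B2–B3, B3–B4, B4–B5, B5–B6

Every bag has size at most 3, so the width is 3 − 1 = 2 and tw(G) ≤ 2. Since a–d–f–h–a is a cycle in G, G is not acyclic. Forests are exactly the graphs of treewidth ≤ 1, so tw(G) ≥ 2. The upper and lower bounds meet at 2, so that is the treewidth.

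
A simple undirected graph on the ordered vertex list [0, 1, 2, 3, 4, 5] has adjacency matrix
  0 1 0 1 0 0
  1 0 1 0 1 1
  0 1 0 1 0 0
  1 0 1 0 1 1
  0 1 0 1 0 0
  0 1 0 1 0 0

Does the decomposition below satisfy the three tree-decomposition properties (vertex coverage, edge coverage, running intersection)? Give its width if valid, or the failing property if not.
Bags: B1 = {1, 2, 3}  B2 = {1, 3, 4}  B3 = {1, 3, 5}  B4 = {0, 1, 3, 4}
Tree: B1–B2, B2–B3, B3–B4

No — bags containing vertex 4 are not connected in the tree.

A tree decomposition must satisfy three properties: every vertex lies in some bag; for every edge, both endpoints lie together in some bag; and for every vertex, the bags containing it form a connected subtree. Here bags containing vertex 4 are not connected in the tree, so the decomposition is invalid.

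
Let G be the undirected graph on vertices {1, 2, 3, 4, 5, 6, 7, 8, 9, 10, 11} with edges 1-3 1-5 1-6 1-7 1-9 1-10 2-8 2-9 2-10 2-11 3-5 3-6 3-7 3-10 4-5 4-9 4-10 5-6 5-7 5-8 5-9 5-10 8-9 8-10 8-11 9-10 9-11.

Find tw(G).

A width-3 tree decomposition is:
Bags: B1 = {5, 8, 9, 10}  B2 = {2, 8, 9, 10}  B3 = {4, 5, 9, 10}  B4 = {1, 5, 9, 10}  B5 = {2, 8, 9, 11}  B6 = {1, 3, 5, 10}  B7 = {1, 3, 5, 7}  B8 = {1, 3, 5, 6}
Tree: B1–B2, B1–B3, B1–B4, B2–B5, B4–B6, B6–B7, B7–B8
Every bag has size at most 4, so the width is 4 − 1 = 3 and tw(G) ≤ 3. For the lower bound, the 4 vertices {2, 8, 9, 10} are pairwise adjacent, and any tree decomposition puts a clique entirely inside one bag — forcing width ≥ 3. Hence tw(G) = 3 exactly.

3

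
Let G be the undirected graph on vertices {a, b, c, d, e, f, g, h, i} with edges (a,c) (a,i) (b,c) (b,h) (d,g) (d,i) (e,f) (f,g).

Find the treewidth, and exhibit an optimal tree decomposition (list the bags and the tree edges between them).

Treewidth 1.
Bags: B1 = {e, f}  B2 = {f, g}  B3 = {d, g}  B4 = {d, i}  B5 = {a, i}  B6 = {a, c}  B7 = {b, c}  B8 = {b, h}
Tree: B1–B2, B2–B3, B3–B4, B4–B5, B5–B6, B6–B7, B7–B8

Every bag has size at most 2, so the width is 2 − 1 = 1 and tw(G) ≤ 1. Any graph with an edge has treewidth ≥ 1, and G has the edge e–f. Therefore the treewidth is 1.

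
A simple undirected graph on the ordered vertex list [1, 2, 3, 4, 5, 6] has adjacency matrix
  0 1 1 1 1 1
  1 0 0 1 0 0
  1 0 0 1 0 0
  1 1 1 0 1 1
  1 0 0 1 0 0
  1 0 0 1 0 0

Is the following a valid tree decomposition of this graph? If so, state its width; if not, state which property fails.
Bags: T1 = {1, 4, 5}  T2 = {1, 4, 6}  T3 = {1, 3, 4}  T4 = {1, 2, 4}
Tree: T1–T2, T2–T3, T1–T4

Yes; width 2.

Every vertex of G appears in some bag (union = {1, 2, 3, 4, 5, 6}); every edge is covered by a bag; and for each vertex v the set of bags containing v is connected in the bag tree. The decomposition is therefore valid. The largest bag has 3 vertices, so the width is 2.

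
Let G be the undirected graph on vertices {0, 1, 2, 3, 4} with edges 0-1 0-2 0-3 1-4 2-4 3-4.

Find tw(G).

2

A width-2 tree decomposition is:
Bags: B1 = {0, 1, 4}  B2 = {0, 3, 4}  B3 = {0, 2, 4}
Tree: B1–B2, B2–B3
Every bag has size at most 3, so the width is 3 − 1 = 2 and tw(G) ≤ 2. The edges 0–1–4–3–0 form a cycle, so G is not a tree and its treewidth is at least 2. Therefore the treewidth is 2.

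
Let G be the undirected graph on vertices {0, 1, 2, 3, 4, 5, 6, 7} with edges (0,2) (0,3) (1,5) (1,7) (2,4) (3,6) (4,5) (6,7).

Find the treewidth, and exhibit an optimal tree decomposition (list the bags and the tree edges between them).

The largest bag has 3 vertices, giving width 2; this decomposition certifies tw(G) ≤ 2. For the lower bound, G contains the cycle 2–4–5–1–7–6–3–0–2, so G is not a forest; only forests have treewidth ≤ 1, hence tw(G) ≥ 2. Hence tw(G) = 2 exactly.

Treewidth 2.
Bags: B1 = {2, 4, 5}  B2 = {1, 2, 5}  B3 = {1, 2, 7}  B4 = {2, 6, 7}  B5 = {2, 3, 6}  B6 = {0, 2, 3}
Tree: B1–B2, B2–B3, B3–B4, B4–B5, B5–B6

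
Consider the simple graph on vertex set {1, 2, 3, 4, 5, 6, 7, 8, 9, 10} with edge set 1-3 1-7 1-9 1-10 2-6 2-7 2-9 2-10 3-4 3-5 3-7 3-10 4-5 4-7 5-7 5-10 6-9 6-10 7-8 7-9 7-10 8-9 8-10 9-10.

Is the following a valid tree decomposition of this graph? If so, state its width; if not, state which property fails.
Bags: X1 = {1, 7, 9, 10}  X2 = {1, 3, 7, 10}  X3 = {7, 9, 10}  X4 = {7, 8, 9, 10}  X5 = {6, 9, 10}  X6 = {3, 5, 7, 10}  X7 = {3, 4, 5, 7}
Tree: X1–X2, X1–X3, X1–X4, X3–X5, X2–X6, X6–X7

A tree decomposition must satisfy three properties: every vertex lies in some bag; for every edge, both endpoints lie together in some bag; and for every vertex, the bags containing it form a connected subtree. Here vertex 2 appears in no bag, so the decomposition is invalid.

No — vertex 2 appears in no bag.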